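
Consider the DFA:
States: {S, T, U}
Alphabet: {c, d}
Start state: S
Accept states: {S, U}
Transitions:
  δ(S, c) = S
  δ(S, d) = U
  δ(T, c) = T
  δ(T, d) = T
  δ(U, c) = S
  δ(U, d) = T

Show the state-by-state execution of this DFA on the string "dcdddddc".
read 'd': S → U
  read 'c': U → S
  read 'd': S → U
  read 'd': U → T
  read 'd': T → T
  read 'd': T → T
  read 'd': T → T
  read 'c': T → T
S -> U -> S -> U -> T -> T -> T -> T -> T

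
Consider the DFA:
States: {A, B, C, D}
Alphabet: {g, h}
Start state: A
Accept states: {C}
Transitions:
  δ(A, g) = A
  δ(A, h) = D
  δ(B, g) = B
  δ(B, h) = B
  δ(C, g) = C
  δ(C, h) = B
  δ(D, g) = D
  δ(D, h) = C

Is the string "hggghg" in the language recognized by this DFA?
Processing string "hggghg":
  A --h--> D
  D --g--> D
  D --g--> D
  D --g--> D
  D --h--> C
  C --g--> C
Final state: C
Accept states: {C}
Yes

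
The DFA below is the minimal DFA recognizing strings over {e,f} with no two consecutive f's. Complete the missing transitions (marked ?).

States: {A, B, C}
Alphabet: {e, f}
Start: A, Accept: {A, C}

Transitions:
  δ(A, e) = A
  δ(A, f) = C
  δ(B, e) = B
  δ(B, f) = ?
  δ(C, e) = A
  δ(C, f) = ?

From the language and accept set, identify what each state tracks — A: last symbol not f (ok); B: saw ff (dead); C: last symbol f (ok).
Each missing δ(q, a) is the state matching the new tracked value after reading a.
δ(B, f) = B; δ(C, f) = B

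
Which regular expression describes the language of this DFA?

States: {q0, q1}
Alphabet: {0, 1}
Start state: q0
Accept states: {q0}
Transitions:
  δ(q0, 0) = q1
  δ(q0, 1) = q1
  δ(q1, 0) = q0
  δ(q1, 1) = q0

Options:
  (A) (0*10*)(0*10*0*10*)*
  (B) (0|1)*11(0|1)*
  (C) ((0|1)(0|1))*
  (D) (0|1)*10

Check each option against the DFA on short strings; one disagreement eliminates an option:
  (A) (0*10*)(0*10*0*10*)*: on ε the DFA stays in q0 and accepts (q0 ∈ Accept), but the regex does not match it → eliminate
  (B) (0|1)*11(0|1)*: on ε the DFA stays in q0 and accepts (q0 ∈ Accept), but the regex does not match it → eliminate
  (C) ((0|1)(0|1))*: agrees with the DFA on every string of length ≤ 6
  (D) (0|1)*10: on ε the DFA stays in q0 and accepts (q0 ∈ Accept), but the regex does not match it → eliminate
Only (C) is consistent with the DFA.
(C) ((0|1)(0|1))*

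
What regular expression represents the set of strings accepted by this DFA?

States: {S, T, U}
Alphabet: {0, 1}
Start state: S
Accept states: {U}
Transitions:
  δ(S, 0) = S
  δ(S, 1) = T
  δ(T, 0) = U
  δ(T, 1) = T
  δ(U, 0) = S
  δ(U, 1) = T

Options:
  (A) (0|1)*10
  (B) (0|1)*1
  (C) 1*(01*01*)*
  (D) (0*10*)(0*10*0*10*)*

Check each option against the DFA on short strings; one disagreement eliminates an option:
  (A) (0|1)*10: agrees with the DFA on every string of length ≤ 6
  (B) (0|1)*1: on '1' the DFA goes S → T and rejects (T ∉ Accept), but the regex matches it → eliminate
  (C) 1*(01*01*)*: on ε the DFA stays in S and rejects (S ∉ Accept), but the regex matches it → eliminate
  (D) (0*10*)(0*10*0*10*)*: on '1' the DFA goes S → T and rejects (T ∉ Accept), but the regex matches it → eliminate
Only (A) is consistent with the DFA.
(A) (0|1)*10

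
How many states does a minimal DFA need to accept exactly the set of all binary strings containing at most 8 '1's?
By Myhill–Nerode, count the distinguishable equivalence classes: 10 classes — having seen 0, 1, …, 8, or >8 copies of '1'; counts 0 through 8 are accepting and >8 is dead.
10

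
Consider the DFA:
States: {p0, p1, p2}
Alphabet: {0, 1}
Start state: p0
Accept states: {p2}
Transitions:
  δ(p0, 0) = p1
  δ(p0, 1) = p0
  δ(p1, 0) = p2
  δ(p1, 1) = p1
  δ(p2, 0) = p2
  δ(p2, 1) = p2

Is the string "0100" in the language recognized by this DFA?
Processing string "0100":
  p0 --0--> p1
  p1 --1--> p1
  p1 --0--> p2
  p2 --0--> p2
Final state: p2
Accept states: {p2}
Yes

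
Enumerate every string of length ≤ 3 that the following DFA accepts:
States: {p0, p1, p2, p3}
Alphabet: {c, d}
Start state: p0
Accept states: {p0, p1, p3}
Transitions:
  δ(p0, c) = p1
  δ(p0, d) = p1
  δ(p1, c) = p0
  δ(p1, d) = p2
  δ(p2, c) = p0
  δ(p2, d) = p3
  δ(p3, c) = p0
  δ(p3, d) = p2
ε, c, d, cc, dc, ccc, ccd, cdc, cdd, dcc, dcd, ddc, ddd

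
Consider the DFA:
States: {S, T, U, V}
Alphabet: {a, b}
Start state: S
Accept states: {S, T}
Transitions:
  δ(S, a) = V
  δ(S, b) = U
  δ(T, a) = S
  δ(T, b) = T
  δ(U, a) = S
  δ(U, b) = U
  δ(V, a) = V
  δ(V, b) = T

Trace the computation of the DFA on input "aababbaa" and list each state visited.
read 'a': S → V
  read 'a': V → V
  read 'b': V → T
  read 'a': T → S
  read 'b': S → U
  read 'b': U → U
  read 'a': U → S
  read 'a': S → V
S -> V -> V -> T -> S -> U -> U -> S -> V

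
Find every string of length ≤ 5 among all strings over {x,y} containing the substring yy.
yy, xyy, yyx, yyy, xxyy, xyyx, xyyy, yxyy, yyxx, yyxy, yyyx, yyyy, xxxyy, xxyyx, xxyyy, xyxyy, xyyxx, xyyxy, xyyyx, xyyyy, yxxyy, yxyyx, yxyyy, yyxxx, yyxxy, yyxyx, yyxyy, yyyxx, yyyxy, yyyyx, yyyyy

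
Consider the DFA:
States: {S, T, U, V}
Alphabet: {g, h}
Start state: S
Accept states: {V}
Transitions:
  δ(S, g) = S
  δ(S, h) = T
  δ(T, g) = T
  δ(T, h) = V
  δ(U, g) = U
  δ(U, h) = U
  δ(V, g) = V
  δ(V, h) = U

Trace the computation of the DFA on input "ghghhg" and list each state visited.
read 'g': S → S
  read 'h': S → T
  read 'g': T → T
  read 'h': T → V
  read 'h': V → U
  read 'g': U → U
S -> S -> T -> T -> V -> U -> U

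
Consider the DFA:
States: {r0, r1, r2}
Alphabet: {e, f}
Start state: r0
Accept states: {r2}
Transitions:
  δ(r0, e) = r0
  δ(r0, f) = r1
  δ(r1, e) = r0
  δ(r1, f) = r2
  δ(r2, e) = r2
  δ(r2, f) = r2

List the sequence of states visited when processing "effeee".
read 'e': r0 → r0
  read 'f': r0 → r1
  read 'f': r1 → r2
  read 'e': r2 → r2
  read 'e': r2 → r2
  read 'e': r2 → r2
r0 -> r0 -> r1 -> r2 -> r2 -> r2 -> r2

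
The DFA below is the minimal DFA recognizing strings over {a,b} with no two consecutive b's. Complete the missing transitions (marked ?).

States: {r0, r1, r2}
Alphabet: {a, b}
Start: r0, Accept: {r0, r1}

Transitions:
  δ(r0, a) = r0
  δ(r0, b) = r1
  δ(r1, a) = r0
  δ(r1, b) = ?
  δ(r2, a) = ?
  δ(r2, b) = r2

From the language and accept set, identify what each state tracks — r0: last symbol not b (ok); r1: last symbol b (ok); r2: saw bb (dead).
Each missing δ(q, a) is the state matching the new tracked value after reading a.
δ(r1, b) = r2; δ(r2, a) = r2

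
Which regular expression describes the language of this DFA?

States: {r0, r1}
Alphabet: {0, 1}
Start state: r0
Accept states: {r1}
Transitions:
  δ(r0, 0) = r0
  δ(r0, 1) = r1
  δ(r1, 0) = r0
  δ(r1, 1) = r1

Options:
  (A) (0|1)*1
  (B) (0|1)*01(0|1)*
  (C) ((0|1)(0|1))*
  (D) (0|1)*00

Check each option against the DFA on short strings; one disagreement eliminates an option:
  (A) (0|1)*1: agrees with the DFA on every string of length ≤ 6
  (B) (0|1)*01(0|1)*: on '1' the DFA goes r0 → r1 and accepts (r1 ∈ Accept), but the regex does not match it → eliminate
  (C) ((0|1)(0|1))*: on ε the DFA stays in r0 and rejects (r0 ∉ Accept), but the regex matches it → eliminate
  (D) (0|1)*00: on '1' the DFA goes r0 → r1 and accepts (r1 ∈ Accept), but the regex does not match it → eliminate
Only (A) is consistent with the DFA.
(A) (0|1)*1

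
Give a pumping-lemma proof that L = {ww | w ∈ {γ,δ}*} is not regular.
Assume L is regular with pumping length p. Idea: pumping the leading γ-block breaks the equality of the two halves.
Choose s = γ^p δ γ^p δ ∈ L (with w = γ^p δ). |s| = 2p+2 ≥ p. By the pumping lemma, s = xyz with |xy| ≤ p, |y| > 0, so y = γ^k with k ≥ 1, in the first γ-block. Then xy²z = γ^(p+k) δ γ^p δ, of length 2p+2+k. If k is odd this length is odd, so it cannot be of the form ww. If k is even, each half has length p+1+k/2 ≤ p+k, so the first half lies entirely inside the leading γ-block and contains no δ, while the second half ends in δ; the halves differ. Either way xy²z ∉ L.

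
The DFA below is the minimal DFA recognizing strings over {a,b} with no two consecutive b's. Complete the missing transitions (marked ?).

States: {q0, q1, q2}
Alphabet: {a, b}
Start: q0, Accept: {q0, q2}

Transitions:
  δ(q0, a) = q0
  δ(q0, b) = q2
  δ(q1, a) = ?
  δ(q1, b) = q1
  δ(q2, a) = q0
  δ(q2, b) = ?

From the language and accept set, identify what each state tracks — q0: last symbol not b (ok); q1: saw bb (dead); q2: last symbol b (ok).
Each missing δ(q, a) is the state matching the new tracked value after reading a.
δ(q1, a) = q1; δ(q2, b) = q1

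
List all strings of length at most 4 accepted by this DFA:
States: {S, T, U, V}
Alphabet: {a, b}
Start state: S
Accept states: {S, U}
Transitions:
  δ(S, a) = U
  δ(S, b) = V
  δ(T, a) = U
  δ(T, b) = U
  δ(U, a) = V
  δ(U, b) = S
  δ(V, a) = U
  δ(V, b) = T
ε, a, ab, ba, aaa, aba, bab, bba, bbb, aaab, aaba, aabb, abab, abba, baaa, baba, bbab, bbbb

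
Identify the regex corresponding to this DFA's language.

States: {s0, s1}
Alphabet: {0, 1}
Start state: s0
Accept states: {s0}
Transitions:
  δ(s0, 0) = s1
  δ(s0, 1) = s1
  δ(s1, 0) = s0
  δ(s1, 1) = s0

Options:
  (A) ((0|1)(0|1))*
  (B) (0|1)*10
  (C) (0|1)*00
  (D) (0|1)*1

Check each option against the DFA on short strings; one disagreement eliminates an option:
  (A) ((0|1)(0|1))*: agrees with the DFA on every string of length ≤ 6
  (B) (0|1)*10: on ε the DFA stays in s0 and accepts (s0 ∈ Accept), but the regex does not match it → eliminate
  (C) (0|1)*00: on ε the DFA stays in s0 and accepts (s0 ∈ Accept), but the regex does not match it → eliminate
  (D) (0|1)*1: on ε the DFA stays in s0 and accepts (s0 ∈ Accept), but the regex does not match it → eliminate
Only (A) is consistent with the DFA.
(A) ((0|1)(0|1))*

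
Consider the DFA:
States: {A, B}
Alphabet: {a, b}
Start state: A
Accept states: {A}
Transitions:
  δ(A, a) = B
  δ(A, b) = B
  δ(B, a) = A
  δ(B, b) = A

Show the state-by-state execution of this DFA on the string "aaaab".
read 'a': A → B
  read 'a': B → A
  read 'a': A → B
  read 'a': B → A
  read 'b': A → B
A -> B -> A -> B -> A -> B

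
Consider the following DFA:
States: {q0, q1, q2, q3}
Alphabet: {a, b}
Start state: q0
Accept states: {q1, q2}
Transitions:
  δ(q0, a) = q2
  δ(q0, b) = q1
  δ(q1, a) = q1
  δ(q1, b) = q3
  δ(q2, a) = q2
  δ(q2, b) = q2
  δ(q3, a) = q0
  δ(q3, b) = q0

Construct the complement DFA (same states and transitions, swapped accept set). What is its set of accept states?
Complement accept states = All states \ Original accept states
= {q0, q1, q2, q3} \ {q1, q2}
{q0, q3}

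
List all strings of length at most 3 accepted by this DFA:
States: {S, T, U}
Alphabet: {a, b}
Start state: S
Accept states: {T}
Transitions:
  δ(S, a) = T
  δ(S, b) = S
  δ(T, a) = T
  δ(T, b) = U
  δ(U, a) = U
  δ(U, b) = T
a, aa, ba, aaa, abb, baa, bba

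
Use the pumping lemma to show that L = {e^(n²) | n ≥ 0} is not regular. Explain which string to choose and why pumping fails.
Assume L is regular with pumping length p. Idea: pumping adds a fixed amount, but gaps between consecutive squares grow.
Choose s = e^(p²) (length p² ≥ p). By the pumping lemma, s = xyz with |xy| ≤ p, |y| > 0, so |y| = k with 1 ≤ k ≤ p. Then |xy²z| = p²+k. Since p² < p²+k ≤ p²+p < (p+1)², the length p²+k lies strictly between consecutive squares, so it is not a perfect square and xy²z ∉ L.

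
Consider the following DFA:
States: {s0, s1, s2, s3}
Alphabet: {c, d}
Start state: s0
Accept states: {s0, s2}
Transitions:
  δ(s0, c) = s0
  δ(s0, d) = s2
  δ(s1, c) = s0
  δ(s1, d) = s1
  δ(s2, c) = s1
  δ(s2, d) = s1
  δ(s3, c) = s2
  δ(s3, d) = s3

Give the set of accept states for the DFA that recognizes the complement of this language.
Complement accept states = All states \ Original accept states
= {s0, s1, s2, s3} \ {s0, s2}
{s1, s3}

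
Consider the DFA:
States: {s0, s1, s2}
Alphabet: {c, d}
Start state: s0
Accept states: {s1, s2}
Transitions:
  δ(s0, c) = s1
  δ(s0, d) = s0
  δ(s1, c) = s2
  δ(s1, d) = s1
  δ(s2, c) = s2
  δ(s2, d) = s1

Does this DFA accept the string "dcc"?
Processing string "dcc":
  s0 --d--> s0
  s0 --c--> s1
  s1 --c--> s2
Final state: s2
Accept states: {s1, s2}
Yes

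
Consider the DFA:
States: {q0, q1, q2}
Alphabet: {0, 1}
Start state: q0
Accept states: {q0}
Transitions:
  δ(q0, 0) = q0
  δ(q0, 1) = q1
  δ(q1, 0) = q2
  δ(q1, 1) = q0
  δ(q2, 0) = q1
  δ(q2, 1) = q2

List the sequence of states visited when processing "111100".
read '1': q0 → q1
  read '1': q1 → q0
  read '1': q0 → q1
  read '1': q1 → q0
  read '0': q0 → q0
  read '0': q0 → q0
q0 -> q1 -> q0 -> q1 -> q0 -> q0 -> q0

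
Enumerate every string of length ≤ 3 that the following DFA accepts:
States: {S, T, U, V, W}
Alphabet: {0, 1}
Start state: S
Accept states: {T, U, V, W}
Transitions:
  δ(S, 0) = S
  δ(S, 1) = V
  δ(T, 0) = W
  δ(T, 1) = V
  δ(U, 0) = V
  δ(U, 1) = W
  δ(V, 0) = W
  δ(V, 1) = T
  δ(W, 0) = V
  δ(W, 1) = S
1, 01, 10, 11, 001, 010, 011, 100, 110, 111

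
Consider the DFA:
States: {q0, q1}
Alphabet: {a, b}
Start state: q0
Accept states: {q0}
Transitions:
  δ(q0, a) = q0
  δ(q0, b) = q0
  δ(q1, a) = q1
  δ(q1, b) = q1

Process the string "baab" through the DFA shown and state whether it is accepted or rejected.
Processing string "baab":
  q0 --b--> q0
  q0 --a--> q0
  q0 --a--> q0
  q0 --b--> q0
Final state: q0
Accept states: {q0}
Yes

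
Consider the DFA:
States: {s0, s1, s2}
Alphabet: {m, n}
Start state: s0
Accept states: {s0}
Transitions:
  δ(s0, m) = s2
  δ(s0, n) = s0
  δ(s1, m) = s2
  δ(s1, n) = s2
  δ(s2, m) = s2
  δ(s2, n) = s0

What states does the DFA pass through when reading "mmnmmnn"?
read 'm': s0 → s2
  read 'm': s2 → s2
  read 'n': s2 → s0
  read 'm': s0 → s2
  read 'm': s2 → s2
  read 'n': s2 → s0
  read 'n': s0 → s0
s0 -> s2 -> s2 -> s0 -> s2 -> s2 -> s0 -> s0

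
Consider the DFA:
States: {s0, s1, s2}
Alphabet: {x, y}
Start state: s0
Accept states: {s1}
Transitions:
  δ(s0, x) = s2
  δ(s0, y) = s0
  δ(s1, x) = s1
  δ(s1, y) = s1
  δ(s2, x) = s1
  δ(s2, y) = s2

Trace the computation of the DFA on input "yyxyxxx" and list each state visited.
read 'y': s0 → s0
  read 'y': s0 → s0
  read 'x': s0 → s2
  read 'y': s2 → s2
  read 'x': s2 → s1
  read 'x': s1 → s1
  read 'x': s1 → s1
s0 -> s0 -> s0 -> s2 -> s2 -> s1 -> s1 -> s1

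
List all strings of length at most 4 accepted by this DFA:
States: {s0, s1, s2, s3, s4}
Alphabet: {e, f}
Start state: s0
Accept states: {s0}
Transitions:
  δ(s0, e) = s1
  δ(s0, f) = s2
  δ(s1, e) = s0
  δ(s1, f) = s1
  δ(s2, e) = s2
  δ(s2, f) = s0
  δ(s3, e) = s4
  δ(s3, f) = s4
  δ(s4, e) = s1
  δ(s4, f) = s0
ε, ee, ff, efe, fef, eeee, eeff, effe, feef, ffee, ffff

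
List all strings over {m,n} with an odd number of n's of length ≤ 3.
n, mn, nm, mmn, mnm, nmm, nnn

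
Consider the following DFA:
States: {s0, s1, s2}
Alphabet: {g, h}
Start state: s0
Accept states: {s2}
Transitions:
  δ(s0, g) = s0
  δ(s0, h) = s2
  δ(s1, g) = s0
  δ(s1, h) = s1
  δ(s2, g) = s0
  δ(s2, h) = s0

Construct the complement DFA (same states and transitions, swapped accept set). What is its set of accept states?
Complement accept states = All states \ Original accept states
= {s0, s1, s2} \ {s2}
{s0, s1}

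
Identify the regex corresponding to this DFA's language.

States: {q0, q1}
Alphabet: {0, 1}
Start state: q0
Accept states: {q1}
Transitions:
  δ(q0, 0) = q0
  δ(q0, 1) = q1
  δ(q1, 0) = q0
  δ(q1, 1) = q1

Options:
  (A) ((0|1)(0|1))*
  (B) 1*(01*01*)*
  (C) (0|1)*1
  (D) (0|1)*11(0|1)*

Check each option against the DFA on short strings; one disagreement eliminates an option:
  (A) ((0|1)(0|1))*: on ε the DFA stays in q0 and rejects (q0 ∉ Accept), but the regex matches it → eliminate
  (B) 1*(01*01*)*: on ε the DFA stays in q0 and rejects (q0 ∉ Accept), but the regex matches it → eliminate
  (C) (0|1)*1: agrees with the DFA on every string of length ≤ 6
  (D) (0|1)*11(0|1)*: on '1' the DFA goes q0 → q1 and accepts (q1 ∈ Accept), but the regex does not match it → eliminate
Only (C) is consistent with the DFA.
(C) (0|1)*1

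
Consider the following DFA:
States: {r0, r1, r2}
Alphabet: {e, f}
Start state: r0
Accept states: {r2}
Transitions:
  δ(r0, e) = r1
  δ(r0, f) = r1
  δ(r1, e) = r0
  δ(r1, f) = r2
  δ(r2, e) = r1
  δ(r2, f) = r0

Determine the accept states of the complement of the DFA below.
Complement accept states = All states \ Original accept states
= {r0, r1, r2} \ {r2}
{r0, r1}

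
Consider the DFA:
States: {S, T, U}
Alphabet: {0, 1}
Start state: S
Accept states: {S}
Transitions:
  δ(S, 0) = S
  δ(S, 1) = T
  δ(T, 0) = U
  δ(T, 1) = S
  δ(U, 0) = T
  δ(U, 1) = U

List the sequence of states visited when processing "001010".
read '0': S → S
  read '0': S → S
  read '1': S → T
  read '0': T → U
  read '1': U → U
  read '0': U → T
S -> S -> S -> T -> U -> U -> T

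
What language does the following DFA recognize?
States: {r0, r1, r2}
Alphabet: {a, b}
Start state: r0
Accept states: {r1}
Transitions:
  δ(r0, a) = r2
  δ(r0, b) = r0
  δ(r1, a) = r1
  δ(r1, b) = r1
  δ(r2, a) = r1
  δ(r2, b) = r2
Testing a few strings:
  'abbb' → reject
  'baab' → accept
  'bab' → reject
  'aaaa' → accept
State roles: r0=zero a's seen; r1=≥ two a's seen; r2=one a seen
All strings over {a,b} containing at least two a's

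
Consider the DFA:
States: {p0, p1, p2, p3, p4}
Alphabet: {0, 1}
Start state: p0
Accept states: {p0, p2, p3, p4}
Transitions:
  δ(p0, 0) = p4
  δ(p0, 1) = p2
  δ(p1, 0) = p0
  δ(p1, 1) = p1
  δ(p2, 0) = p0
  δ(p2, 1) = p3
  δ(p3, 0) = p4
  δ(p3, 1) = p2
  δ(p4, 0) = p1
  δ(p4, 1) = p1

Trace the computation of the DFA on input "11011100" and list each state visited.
read '1': p0 → p2
  read '1': p2 → p3
  read '0': p3 → p4
  read '1': p4 → p1
  read '1': p1 → p1
  read '1': p1 → p1
  read '0': p1 → p0
  read '0': p0 → p4
p0 -> p2 -> p3 -> p4 -> p1 -> p1 -> p1 -> p0 -> p4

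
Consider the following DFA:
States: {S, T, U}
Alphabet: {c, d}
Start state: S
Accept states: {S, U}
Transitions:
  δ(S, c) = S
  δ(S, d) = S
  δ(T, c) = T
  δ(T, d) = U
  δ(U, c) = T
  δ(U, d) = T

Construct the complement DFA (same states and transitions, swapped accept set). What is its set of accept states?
Complement accept states = All states \ Original accept states
= {S, T, U} \ {S, U}
{T}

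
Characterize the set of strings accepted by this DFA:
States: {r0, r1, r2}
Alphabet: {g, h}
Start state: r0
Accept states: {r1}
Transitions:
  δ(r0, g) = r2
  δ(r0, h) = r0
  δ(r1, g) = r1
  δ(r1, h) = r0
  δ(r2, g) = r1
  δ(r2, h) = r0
Testing a few strings:
  'ghg' → reject
  'hhhh' → reject
  'ggg' → accept
  'ghgg' → accept
State roles: r0=last symbol not g; r1=two trailing g's; r2=one trailing g
All strings over {g,h} ending with gg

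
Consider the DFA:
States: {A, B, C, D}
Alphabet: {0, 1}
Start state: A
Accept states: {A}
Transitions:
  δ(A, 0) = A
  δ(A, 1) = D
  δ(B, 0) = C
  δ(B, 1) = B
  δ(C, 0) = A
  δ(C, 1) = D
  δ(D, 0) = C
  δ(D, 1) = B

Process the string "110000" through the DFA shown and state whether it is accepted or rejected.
Processing string "110000":
  A --1--> D
  D --1--> B
  B --0--> C
  C --0--> A
  A --0--> A
  A --0--> A
Final state: A
Accept states: {A}
Yes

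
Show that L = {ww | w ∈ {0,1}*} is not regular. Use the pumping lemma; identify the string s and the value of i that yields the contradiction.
Assume L is regular with pumping length p. Idea: pumping the leading 0-block breaks the equality of the two halves.
Choose s = 0^p 1 0^p 1 ∈ L (with w = 0^p 1). |s| = 2p+2 ≥ p. By the pumping lemma, s = xyz with |xy| ≤ p, |y| > 0, so y = 0^k with k ≥ 1, in the first 0-block. Then xy²z = 0^(p+k) 1 0^p 1, of length 2p+2+k. If k is odd this length is odd, so it cannot be of the form ww. If k is even, each half has length p+1+k/2 ≤ p+k, so the first half lies entirely inside the leading 0-block and contains no 1, while the second half ends in 1; the halves differ. Either way xy²z ∉ L.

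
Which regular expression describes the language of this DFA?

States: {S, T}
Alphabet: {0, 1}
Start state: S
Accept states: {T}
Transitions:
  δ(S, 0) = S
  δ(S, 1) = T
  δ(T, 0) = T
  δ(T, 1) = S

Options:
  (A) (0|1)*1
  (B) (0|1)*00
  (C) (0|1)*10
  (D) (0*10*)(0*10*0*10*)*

Check each option against the DFA on short strings; one disagreement eliminates an option:
  (A) (0|1)*1: on '10' the DFA goes S → T → T and accepts (T ∈ Accept), but the regex does not match it → eliminate
  (B) (0|1)*00: on '1' the DFA goes S → T and accepts (T ∈ Accept), but the regex does not match it → eliminate
  (C) (0|1)*10: on '1' the DFA goes S → T and accepts (T ∈ Accept), but the regex does not match it → eliminate
  (D) (0*10*)(0*10*0*10*)*: agrees with the DFA on every string of length ≤ 6
Only (D) is consistent with the DFA.
(D) (0*10*)(0*10*0*10*)*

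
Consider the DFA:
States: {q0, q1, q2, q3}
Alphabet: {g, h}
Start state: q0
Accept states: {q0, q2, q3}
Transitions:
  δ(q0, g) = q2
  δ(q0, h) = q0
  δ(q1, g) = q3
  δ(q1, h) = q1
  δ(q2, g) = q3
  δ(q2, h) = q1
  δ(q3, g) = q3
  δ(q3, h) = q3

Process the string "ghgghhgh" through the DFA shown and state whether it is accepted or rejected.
Processing string "ghgghhgh":
  q0 --g--> q2
  q2 --h--> q1
  q1 --g--> q3
  q3 --g--> q3
  q3 --h--> q3
  q3 --h--> q3
  q3 --g--> q3
  q3 --h--> q3
Final state: q3
Accept states: {q0, q2, q3}
Yes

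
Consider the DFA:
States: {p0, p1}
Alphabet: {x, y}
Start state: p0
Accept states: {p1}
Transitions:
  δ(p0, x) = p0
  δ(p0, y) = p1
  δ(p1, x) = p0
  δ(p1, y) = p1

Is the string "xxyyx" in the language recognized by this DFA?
Processing string "xxyyx":
  p0 --x--> p0
  p0 --x--> p0
  p0 --y--> p1
  p1 --y--> p1
  p1 --x--> p0
Final state: p0
Accept states: {p1}
No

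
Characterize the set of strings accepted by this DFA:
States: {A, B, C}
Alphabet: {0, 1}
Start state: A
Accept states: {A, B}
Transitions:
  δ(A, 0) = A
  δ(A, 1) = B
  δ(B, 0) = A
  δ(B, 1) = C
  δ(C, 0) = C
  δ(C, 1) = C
Testing a few strings:
  '0100' → accept
  '00' → accept
  '1000' → accept
  '0111' → reject
State roles: A=last symbol not 1 (ok); B=last symbol 1 (ok); C=saw 11 (dead)
All binary strings with no two consecutive 1's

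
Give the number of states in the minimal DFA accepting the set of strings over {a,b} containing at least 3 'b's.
By Myhill–Nerode, count the distinguishable equivalence classes: 4 classes — having seen 0, 1, 2, or ≥3 copies of 'b'; any two classes i < j (j ≤ 3) are distinguished by the string b^(3−j), which takes class j to 3 copies (accepted) but leaves class i below 3 (rejected).
4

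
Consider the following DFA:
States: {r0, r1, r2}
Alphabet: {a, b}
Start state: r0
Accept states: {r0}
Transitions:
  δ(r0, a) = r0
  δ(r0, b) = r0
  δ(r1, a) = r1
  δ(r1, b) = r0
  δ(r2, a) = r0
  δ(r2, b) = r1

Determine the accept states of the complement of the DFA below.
Complement accept states = All states \ Original accept states
= {r0, r1, r2} \ {r0}
{r1, r2}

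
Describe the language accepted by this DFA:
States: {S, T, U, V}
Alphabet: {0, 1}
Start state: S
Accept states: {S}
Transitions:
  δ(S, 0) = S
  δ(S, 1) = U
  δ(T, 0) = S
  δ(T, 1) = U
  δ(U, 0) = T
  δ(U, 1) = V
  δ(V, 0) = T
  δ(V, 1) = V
Testing a few strings:
  '010' → reject
  '1' → reject
  '011' → reject
  '0' → accept
State roles: S=value ≡ 0 (mod 4); T=value ≡ 2 (mod 4); U=value ≡ 1 (mod 4); V=value ≡ 3 (mod 4)
All binary strings representing a multiple of 4 (read in base 2; leading zeros allowed and ε counts as 0)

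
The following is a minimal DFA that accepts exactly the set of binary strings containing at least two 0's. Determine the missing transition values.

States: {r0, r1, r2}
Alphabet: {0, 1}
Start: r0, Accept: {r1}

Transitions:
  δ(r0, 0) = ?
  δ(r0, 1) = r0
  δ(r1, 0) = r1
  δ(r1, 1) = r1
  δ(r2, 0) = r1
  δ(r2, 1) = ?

From the language and accept set, identify what each state tracks — r0: zero 0's seen; r1: ≥ two 0's seen; r2: one 0 seen.
Each missing δ(q, a) is the state matching the new tracked value after reading a.
δ(r0, 0) = r2; δ(r2, 1) = r2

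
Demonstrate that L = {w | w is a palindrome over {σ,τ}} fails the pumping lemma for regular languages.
Assume L is regular with pumping length p. Idea: pumping the leading σ-block breaks the symmetry.
Choose s = σ^p τ σ^p (a palindrome of length 2p+1 ≥ p). By the pumping lemma, s = xyz with |xy| ≤ p, |y| > 0, so y = σ^k with k > 0 (xy lies entirely in the first σ^p). Then xy²z = σ^(p+k) τ σ^p, which is not a palindrome since p+k ≠ p.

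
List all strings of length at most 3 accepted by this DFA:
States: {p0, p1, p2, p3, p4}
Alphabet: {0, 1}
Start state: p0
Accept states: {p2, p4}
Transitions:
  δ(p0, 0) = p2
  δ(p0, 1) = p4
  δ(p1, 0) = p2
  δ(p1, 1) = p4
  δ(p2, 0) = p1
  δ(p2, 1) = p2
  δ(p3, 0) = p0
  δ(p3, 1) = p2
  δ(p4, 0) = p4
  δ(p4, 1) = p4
0, 1, 01, 10, 11, 000, 001, 011, 100, 101, 110, 111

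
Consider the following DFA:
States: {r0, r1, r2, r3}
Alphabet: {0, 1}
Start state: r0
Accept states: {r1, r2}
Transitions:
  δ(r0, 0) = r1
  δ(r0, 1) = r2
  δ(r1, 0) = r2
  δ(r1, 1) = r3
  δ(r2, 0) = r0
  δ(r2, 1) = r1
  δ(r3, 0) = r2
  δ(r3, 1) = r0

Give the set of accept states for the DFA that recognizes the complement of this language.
Complement accept states = All states \ Original accept states
= {r0, r1, r2, r3} \ {r1, r2}
{r0, r3}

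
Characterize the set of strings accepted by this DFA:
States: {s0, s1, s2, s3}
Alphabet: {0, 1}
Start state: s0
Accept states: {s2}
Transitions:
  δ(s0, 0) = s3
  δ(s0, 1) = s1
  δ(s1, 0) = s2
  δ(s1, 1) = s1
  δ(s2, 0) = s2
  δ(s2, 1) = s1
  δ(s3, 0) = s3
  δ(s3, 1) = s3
Testing a few strings:
  '01' → reject
  '0010' → reject
  '000' → reject
  '0' → reject
State roles: s0=no input read; s1=started with 1, last symbol 1; s2=started with 1, last symbol 0; s3=started with 0 (dead)
All binary strings that start with 1 and end with 0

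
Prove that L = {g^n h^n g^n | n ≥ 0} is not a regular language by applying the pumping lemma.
Assume L is regular with pumping length p. Idea: pumping the first g-block unbalances it against the other two.
Choose s = g^p h^p g^p ∈ L (|s| = 3p ≥ p). By the pumping lemma, s = xyz with |xy| ≤ p, |y| > 0, so y = g^k with k ≥ 1, inside the first g-block. Then xy²z = g^(p+k) h^p g^p. The first block has length p+k ≠ p, so the three block lengths are no longer equal and xy²z ∉ L.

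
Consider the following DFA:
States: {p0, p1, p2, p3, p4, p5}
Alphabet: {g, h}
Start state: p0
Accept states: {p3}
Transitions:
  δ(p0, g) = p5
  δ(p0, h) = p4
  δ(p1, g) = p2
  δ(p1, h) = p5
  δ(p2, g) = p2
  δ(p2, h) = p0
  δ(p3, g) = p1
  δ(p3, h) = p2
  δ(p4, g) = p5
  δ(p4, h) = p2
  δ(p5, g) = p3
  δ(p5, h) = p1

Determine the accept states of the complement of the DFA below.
Complement accept states = All states \ Original accept states
= {p0, p1, p2, p3, p4, p5} \ {p3}
{p0, p1, p2, p4, p5}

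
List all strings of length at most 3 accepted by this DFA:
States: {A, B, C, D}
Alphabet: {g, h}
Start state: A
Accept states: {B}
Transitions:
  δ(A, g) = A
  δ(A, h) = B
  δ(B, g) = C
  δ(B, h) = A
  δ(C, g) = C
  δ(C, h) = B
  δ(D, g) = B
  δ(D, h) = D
h, gh, ggh, hgh, hhh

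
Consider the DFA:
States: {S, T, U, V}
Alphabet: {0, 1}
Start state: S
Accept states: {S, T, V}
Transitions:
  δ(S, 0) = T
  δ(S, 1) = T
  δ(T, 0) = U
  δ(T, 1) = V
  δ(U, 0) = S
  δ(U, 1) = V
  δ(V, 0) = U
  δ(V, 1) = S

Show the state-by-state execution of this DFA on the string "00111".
read '0': S → T
  read '0': T → U
  read '1': U → V
  read '1': V → S
  read '1': S → T
S -> T -> U -> V -> S -> T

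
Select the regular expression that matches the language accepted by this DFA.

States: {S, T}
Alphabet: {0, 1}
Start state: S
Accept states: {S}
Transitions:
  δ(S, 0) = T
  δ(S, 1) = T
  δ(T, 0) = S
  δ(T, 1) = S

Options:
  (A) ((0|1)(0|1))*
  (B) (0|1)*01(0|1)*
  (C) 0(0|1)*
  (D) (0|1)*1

Check each option against the DFA on short strings; one disagreement eliminates an option:
  (A) ((0|1)(0|1))*: agrees with the DFA on every string of length ≤ 6
  (B) (0|1)*01(0|1)*: on ε the DFA stays in S and accepts (S ∈ Accept), but the regex does not match it → eliminate
  (C) 0(0|1)*: on ε the DFA stays in S and accepts (S ∈ Accept), but the regex does not match it → eliminate
  (D) (0|1)*1: on ε the DFA stays in S and accepts (S ∈ Accept), but the regex does not match it → eliminate
Only (A) is consistent with the DFA.
(A) ((0|1)(0|1))*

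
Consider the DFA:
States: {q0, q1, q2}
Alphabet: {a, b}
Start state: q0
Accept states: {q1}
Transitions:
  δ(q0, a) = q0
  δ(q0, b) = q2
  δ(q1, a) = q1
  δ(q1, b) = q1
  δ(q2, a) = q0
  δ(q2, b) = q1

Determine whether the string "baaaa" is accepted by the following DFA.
Processing string "baaaa":
  q0 --b--> q2
  q2 --a--> q0
  q0 --a--> q0
  q0 --a--> q0
  q0 --a--> q0
Final state: q0
Accept states: {q1}
No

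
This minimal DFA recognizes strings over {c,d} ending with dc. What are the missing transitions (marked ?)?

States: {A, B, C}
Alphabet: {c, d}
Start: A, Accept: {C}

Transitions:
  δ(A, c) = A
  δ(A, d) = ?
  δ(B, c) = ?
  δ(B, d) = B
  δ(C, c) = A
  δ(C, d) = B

From the language and accept set, identify what each state tracks — A: no suffix match; B: one trailing d; C: suffix is dc.
Each missing δ(q, a) is the state matching the new tracked value after reading a.
δ(A, d) = B; δ(B, c) = C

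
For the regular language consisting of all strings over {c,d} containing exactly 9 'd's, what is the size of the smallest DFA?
By Myhill–Nerode, count the distinguishable equivalence classes: 11 classes — having seen 0, 1, …, 9, or >9 copies of 'd'; the count-9 class is the only accepting one and >9 is dead.
11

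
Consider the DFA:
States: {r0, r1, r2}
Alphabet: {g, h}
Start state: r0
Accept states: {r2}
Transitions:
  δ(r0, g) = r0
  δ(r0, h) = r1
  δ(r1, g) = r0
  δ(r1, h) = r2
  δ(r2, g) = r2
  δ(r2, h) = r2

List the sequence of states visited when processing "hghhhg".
read 'h': r0 → r1
  read 'g': r1 → r0
  read 'h': r0 → r1
  read 'h': r1 → r2
  read 'h': r2 → r2
  read 'g': r2 → r2
r0 -> r1 -> r0 -> r1 -> r2 -> r2 -> r2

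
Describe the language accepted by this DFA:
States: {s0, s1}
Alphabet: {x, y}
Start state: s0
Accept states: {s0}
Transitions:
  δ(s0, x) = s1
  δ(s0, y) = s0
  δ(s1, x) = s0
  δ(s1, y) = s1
Testing a few strings:
  'x' → reject
  'yy' → accept
  'yx' → reject
  'xy' → reject
State roles: s0=even number of x's so far; s1=odd number of x's so far
All strings over {x,y} with an even number of x's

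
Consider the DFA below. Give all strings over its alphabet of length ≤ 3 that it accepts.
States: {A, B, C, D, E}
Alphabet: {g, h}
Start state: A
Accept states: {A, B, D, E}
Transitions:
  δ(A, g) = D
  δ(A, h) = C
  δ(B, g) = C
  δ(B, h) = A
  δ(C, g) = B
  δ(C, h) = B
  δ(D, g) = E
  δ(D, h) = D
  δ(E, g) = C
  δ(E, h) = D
ε, g, gg, gh, hg, hh, ggh, ghg, ghh, hgh, hhh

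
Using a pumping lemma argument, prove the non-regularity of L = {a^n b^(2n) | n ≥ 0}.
Assume L is regular with pumping length p. Idea: pumping the a-block breaks the 1:2 ratio.
Choose s = a^p b^(2p) (length 3p ≥ p). By the pumping lemma, s = xyz with |xy| ≤ p, |y| > 0, so y = a^k with k ≥ 1. Then xy²z = a^(p+k) b^(2p). For this to be in L we would need 2p = 2(p+k), i.e. 2k = 0, contradicting k ≥ 1. So xy²z ∉ L.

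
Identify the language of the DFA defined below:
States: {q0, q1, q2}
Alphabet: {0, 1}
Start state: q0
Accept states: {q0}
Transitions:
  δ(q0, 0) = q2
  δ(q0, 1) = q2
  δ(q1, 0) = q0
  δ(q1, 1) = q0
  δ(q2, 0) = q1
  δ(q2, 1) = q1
Testing a few strings:
  '0111' → reject
  '01' → reject
  '1001' → reject
  '0100' → reject
State roles: q0=length ≡ 0 (mod 3); q1=length ≡ 2 (mod 3); q2=length ≡ 1 (mod 3)
All binary strings whose length is a multiple of 3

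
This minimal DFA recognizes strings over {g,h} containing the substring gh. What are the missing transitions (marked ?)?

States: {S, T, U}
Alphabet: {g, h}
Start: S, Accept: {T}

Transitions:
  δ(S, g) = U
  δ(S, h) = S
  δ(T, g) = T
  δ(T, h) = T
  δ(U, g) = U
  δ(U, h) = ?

From the language and accept set, identify what each state tracks — S: no g seen yet; T: substring gh seen; U: seen a g, waiting for h.
Each missing δ(q, a) is the state matching the new tracked value after reading a.
δ(U, h) = T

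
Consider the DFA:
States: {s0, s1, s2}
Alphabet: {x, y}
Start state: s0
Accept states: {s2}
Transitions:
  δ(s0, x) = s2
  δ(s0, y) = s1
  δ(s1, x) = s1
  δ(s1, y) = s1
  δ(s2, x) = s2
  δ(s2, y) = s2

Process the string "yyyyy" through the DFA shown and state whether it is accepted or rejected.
Processing string "yyyyy":
  s0 --y--> s1
  s1 --y--> s1
  s1 --y--> s1
  s1 --y--> s1
  s1 --y--> s1
Final state: s1
Accept states: {s2}
No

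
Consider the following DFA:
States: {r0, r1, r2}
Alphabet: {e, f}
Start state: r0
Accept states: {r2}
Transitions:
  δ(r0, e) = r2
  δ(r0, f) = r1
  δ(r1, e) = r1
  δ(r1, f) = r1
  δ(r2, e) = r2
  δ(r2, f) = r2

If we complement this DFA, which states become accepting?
Complement accept states = All states \ Original accept states
= {r0, r1, r2} \ {r2}
{r0, r1}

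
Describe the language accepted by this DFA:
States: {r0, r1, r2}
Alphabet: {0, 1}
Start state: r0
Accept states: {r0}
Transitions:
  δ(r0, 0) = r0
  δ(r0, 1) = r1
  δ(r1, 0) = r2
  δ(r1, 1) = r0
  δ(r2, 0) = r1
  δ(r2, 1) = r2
Testing a few strings:
  '1' → reject
  '01' → reject
  '1000' → reject
  '10' → reject
State roles: r0=value ≡ 0 (mod 3); r1=value ≡ 1 (mod 3); r2=value ≡ 2 (mod 3)
All binary strings representing a multiple of 3 (read in base 2; leading zeros allowed and ε counts as 0)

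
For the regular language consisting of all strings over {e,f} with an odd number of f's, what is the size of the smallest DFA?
By Myhill–Nerode, count the distinguishable equivalence classes: two classes — parity of the count of f's.
2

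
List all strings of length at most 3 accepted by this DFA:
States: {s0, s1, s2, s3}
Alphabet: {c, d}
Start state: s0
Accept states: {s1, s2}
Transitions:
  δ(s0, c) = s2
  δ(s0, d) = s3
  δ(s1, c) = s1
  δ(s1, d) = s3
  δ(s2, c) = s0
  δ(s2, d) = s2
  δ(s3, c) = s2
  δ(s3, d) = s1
c, cd, dc, dd, ccc, cdd, dcd, ddc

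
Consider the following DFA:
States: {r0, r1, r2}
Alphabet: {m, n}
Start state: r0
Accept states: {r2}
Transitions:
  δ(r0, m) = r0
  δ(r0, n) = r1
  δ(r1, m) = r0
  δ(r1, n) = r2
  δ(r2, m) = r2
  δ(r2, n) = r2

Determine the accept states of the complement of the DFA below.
Complement accept states = All states \ Original accept states
= {r0, r1, r2} \ {r2}
{r0, r1}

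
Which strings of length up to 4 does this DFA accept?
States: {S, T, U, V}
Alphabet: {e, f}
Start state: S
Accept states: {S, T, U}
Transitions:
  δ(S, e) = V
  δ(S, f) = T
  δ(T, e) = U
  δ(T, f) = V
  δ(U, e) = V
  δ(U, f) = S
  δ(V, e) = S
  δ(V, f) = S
ε, f, ee, ef, fe, eef, eff, fef, ffe, fff, eeee, eeef, eefe, efee, efef, effe, feee, feef, feff, ffef, ffff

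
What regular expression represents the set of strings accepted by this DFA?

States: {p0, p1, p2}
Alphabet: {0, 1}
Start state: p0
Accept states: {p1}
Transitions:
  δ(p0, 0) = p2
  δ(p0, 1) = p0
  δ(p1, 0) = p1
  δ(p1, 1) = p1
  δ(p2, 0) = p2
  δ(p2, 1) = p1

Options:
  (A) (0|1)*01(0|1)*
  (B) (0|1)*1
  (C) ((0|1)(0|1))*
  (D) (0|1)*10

Check each option against the DFA on short strings; one disagreement eliminates an option:
  (A) (0|1)*01(0|1)*: agrees with the DFA on every string of length ≤ 6
  (B) (0|1)*1: on '1' the DFA goes p0 → p0 and rejects (p0 ∉ Accept), but the regex matches it → eliminate
  (C) ((0|1)(0|1))*: on ε the DFA stays in p0 and rejects (p0 ∉ Accept), but the regex matches it → eliminate
  (D) (0|1)*10: on '01' the DFA goes p0 → p2 → p1 and accepts (p1 ∈ Accept), but the regex does not match it → eliminate
Only (A) is consistent with the DFA.
(A) (0|1)*01(0|1)*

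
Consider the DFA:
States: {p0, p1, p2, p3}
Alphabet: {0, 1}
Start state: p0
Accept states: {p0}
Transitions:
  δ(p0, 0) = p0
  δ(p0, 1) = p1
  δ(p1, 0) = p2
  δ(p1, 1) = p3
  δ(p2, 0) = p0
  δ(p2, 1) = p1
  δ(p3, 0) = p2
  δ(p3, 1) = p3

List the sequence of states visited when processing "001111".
read '0': p0 → p0
  read '0': p0 → p0
  read '1': p0 → p1
  read '1': p1 → p3
  read '1': p3 → p3
  read '1': p3 → p3
p0 -> p0 -> p0 -> p1 -> p3 -> p3 -> p3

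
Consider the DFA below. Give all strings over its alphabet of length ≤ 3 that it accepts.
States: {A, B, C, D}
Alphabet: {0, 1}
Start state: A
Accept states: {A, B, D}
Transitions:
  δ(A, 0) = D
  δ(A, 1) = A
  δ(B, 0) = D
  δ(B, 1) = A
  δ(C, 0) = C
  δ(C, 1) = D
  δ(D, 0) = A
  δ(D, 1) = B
ε, 0, 1, 00, 01, 10, 11, 000, 001, 010, 011, 100, 101, 110, 111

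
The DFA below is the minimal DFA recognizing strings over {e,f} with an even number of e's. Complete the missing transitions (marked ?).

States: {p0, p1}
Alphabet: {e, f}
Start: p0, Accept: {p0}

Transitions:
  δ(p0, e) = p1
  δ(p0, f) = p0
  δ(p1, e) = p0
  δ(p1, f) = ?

From the language and accept set, identify what each state tracks — p0: even number of e's so far; p1: odd number of e's so far.
Each missing δ(q, a) is the state matching the new tracked value after reading a.
δ(p1, f) = p1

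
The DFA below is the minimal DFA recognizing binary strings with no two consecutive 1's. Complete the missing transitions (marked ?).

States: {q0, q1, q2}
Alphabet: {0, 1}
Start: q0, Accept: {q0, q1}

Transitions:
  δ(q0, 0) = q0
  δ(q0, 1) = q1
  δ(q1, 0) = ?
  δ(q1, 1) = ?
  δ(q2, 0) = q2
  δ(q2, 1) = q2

From the language and accept set, identify what each state tracks — q0: last symbol not 1 (ok); q1: last symbol 1 (ok); q2: saw 11 (dead).
Each missing δ(q, a) is the state matching the new tracked value after reading a.
δ(q1, 0) = q0; δ(q1, 1) = q2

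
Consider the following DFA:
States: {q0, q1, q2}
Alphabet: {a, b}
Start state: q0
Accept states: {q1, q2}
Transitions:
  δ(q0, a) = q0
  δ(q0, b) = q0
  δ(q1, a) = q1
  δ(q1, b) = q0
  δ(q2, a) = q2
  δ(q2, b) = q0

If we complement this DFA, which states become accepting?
Complement accept states = All states \ Original accept states
= {q0, q1, q2} \ {q1, q2}
{q0}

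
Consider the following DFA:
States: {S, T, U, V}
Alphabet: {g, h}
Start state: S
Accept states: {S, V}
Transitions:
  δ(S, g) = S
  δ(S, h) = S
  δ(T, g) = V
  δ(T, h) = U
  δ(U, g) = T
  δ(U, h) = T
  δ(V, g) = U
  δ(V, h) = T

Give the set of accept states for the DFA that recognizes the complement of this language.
Complement accept states = All states \ Original accept states
= {S, T, U, V} \ {S, V}
{T, U}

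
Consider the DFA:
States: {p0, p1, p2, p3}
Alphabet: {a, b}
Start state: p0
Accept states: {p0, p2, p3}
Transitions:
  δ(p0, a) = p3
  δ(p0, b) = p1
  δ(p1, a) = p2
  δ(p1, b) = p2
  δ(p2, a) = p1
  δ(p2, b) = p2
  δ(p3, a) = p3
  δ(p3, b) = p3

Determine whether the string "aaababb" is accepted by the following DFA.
Processing string "aaababb":
  p0 --a--> p3
  p3 --a--> p3
  p3 --a--> p3
  p3 --b--> p3
  p3 --a--> p3
  p3 --b--> p3
  p3 --b--> p3
Final state: p3
Accept states: {p0, p2, p3}
Yes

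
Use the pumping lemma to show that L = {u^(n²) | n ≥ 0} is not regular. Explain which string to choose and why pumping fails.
Assume L is regular with pumping length p. Idea: pumping adds a fixed amount, but gaps between consecutive squares grow.
Choose s = u^(p²) (length p² ≥ p). By the pumping lemma, s = xyz with |xy| ≤ p, |y| > 0, so |y| = k with 1 ≤ k ≤ p. Then |xy²z| = p²+k. Since p² < p²+k ≤ p²+p < (p+1)², the length p²+k lies strictly between consecutive squares, so it is not a perfect square and xy²z ∉ L.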